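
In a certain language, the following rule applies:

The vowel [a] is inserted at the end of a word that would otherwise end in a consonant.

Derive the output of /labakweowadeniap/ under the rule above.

the form ends in the consonant /p/, so [a] is inserted word-finally.
Surface form: [labakweowadeniapa].

labakweowadeniapa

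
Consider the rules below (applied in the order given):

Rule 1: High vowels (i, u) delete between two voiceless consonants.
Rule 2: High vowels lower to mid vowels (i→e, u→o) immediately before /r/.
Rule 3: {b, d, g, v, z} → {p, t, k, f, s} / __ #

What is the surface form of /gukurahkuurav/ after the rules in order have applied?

Rule 1 (high vowel syncope): no segment meets the environment; /gukurahkuurav/ is unchanged.
Rule 2 (pre-rhotic lowering): /u/ is a high vowel immediately before /r/, so it lowers to [o]. /u/ is a high vowel immediately before /r/, so it lowers to [o]. /gukurahkuurav/ → gukorahkuorav.
Rule 3 (final devoicing): /v/ is a voiced obstruent in word-final position, so it devoices to [f]. /gukorahkuorav/ → gukorahkuoraf.

gukorahkuoraf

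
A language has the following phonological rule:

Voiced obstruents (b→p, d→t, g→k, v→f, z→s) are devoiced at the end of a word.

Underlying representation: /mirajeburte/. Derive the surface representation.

mirajeburte

No segment of /mirajeburte/ meets the structural description of the rule, so the form surfaces unchanged.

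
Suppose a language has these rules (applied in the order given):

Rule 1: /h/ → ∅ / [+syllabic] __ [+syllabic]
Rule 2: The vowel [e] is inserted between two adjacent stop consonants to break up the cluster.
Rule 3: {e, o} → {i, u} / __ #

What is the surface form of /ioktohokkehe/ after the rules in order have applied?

Rule 1 (intervocalic h-deletion): /h/ occurs between vowels /o/ and /o/, so it deletes. /h/ occurs between vowels /e/ and /e/, so it deletes. /ioktohokkehe/ → ioktookkee.
Rule 2 (stop-cluster e-epenthesis): /k/ and /t/ form a stop–stop cluster, so [e] is inserted between them. /k/ and /k/ form a stop–stop cluster, so [e] is inserted between them. /ioktookkee/ → ioketookekee.
Rule 3 (final vowel raising): /e/ is a mid vowel in word-final position, so it raises to [i]. /ioketookekee/ → ioketookekei.

ioketookekei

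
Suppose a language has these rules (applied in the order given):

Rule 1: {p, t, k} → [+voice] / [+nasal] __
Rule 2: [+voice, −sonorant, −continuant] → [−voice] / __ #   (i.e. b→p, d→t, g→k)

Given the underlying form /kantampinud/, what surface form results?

kandambinut

Rule 1 (post-nasal voicing): /t/ is a voiceless stop immediately after the nasal /n/, so it voices to [d]. /p/ is a voiceless stop immediately after the nasal /m/, so it voices to [b]. /kantampinud/ → kandambinud.
Rule 2 (final devoicing): /d/ is a voiced stop in word-final position, so it devoices to [t]. /kandambinud/ → kandambinut.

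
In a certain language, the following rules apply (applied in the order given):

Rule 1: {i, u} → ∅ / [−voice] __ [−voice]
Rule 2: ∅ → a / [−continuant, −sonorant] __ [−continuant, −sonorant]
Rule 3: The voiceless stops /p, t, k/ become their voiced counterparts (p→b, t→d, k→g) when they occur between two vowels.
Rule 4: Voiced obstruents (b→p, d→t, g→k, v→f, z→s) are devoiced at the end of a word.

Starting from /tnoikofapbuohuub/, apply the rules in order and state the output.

tnoigofababuohuup

Rule 1 (high vowel syncope): no segment meets the environment; /tnoikofapbuohuub/ is unchanged.
Rule 2 (stop-cluster a-epenthesis): /p/ and /b/ form a stop–stop cluster, so [a] is inserted between them. /tnoikofapbuohuub/ → tnoikofapabuohuub.
Rule 3 (intervocalic voicing): /k/ is a voiceless stop between vowels /i/ and /o/, so it voices to [g]. /p/ is a voiceless stop between vowels /a/ and /a/, so it voices to [b]. /tnoikofapabuohuub/ → tnoigofababuohuub.
Rule 4 (final devoicing): /b/ is a voiced obstruent in word-final position, so it devoices to [p]. /tnoigofababuohuub/ → tnoigofababuohuup.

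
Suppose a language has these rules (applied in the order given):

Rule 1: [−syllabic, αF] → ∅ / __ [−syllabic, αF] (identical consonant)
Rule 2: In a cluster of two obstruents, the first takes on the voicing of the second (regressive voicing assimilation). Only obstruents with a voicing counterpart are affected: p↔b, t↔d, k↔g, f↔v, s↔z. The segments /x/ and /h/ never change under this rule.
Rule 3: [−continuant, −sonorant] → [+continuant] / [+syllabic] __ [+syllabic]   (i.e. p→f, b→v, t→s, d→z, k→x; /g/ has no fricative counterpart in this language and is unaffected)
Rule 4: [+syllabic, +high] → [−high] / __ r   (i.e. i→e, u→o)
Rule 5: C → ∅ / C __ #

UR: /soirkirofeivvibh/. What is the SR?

soerkerofeivip

Rule 1 (degemination): /vv/ is a geminate; the first /v/ deletes. /soirkirofeivvibh/ → soirkirofeivibh.
Rule 2 (regressive voicing assimilation): /b/ precedes the voiceless obstruent /h/, so it devoices to [p] by assimilation. /soirkirofeivibh/ → soirkirofeiviph.
Rule 3 (intervocalic spirantization): no segment meets the environment; /soirkirofeiviph/ is unchanged.
Rule 4 (pre-rhotic lowering): /i/ is a high vowel immediately before /r/, so it lowers to [e]. /i/ is a high vowel immediately before /r/, so it lowers to [e]. /soirkirofeiviph/ → soerkerofeiviph.
Rule 5 (final cluster simplification): /h/ is the second consonant of a word-final cluster /ph/, so it deletes. /soerkerofeiviph/ → soerkerofeivip.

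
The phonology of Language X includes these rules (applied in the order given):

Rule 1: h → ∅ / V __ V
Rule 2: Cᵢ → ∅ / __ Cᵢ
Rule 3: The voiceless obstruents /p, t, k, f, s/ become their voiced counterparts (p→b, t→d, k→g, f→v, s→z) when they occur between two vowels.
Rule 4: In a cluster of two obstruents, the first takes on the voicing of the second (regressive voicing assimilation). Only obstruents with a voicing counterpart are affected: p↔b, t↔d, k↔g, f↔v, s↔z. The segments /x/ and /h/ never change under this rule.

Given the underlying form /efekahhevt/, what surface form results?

evegaheft

Rule 1 (intervocalic h-deletion): no segment meets the environment; /efekahhevt/ is unchanged.
Rule 2 (degemination): /hh/ is a geminate; the first /h/ deletes. /efekahhevt/ → efekahevt.
Rule 3 (intervocalic voicing): /f/ is a voiceless obstruent between vowels /e/ and /e/, so it voices to [v]. /k/ is a voiceless obstruent between vowels /e/ and /a/, so it voices to [g]. /efekahevt/ → evegahevt.
Rule 4 (regressive voicing assimilation): /v/ precedes the voiceless obstruent /t/, so it devoices to [f] by assimilation. /evegahevt/ → evegaheft.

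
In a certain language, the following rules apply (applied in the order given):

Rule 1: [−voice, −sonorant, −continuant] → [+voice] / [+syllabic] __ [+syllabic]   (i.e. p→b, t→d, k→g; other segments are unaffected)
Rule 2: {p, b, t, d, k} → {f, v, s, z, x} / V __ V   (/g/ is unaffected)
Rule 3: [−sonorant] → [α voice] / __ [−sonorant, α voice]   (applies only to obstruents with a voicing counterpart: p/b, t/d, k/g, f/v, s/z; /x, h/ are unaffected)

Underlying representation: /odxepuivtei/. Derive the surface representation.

Rule 1 (intervocalic voicing): /p/ is a voiceless stop between vowels /e/ and /u/, so it voices to [b]. /odxepuivtei/ → odxebuivtei.
Rule 2 (intervocalic spirantization): /b/ is a stop between vowels /e/ and /u/, so it spirantizes to the fricative [v]. /odxebuivtei/ → odxevuivtei.
Rule 3 (regressive voicing assimilation): /d/ precedes the voiceless obstruent /x/, so it devoices to [t] by assimilation. /v/ precedes the voiceless obstruent /t/, so it devoices to [f] by assimilation. /odxevuivtei/ → otxevuiftei.

otxevuiftei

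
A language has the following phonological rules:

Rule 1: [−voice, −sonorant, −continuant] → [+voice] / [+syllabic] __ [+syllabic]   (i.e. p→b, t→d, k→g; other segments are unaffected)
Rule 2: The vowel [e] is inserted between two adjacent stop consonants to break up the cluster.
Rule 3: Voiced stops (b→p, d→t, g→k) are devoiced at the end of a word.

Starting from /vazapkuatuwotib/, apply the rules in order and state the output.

Rule 1 (intervocalic voicing): /t/ is a voiceless stop between vowels /a/ and /u/, so it voices to [d]. /t/ is a voiceless stop between vowels /o/ and /i/, so it voices to [d]. /vazapkuatuwotib/ → vazapkuaduwodib.
Rule 2 (stop-cluster e-epenthesis): /p/ and /k/ form a stop–stop cluster, so [e] is inserted between them. /vazapkuaduwodib/ → vazapekuaduwodib.
Rule 3 (final devoicing): /b/ is a voiced stop in word-final position, so it devoices to [p]. /vazapekuaduwodib/ → vazapekuaduwodip.

vazapekuaduwodip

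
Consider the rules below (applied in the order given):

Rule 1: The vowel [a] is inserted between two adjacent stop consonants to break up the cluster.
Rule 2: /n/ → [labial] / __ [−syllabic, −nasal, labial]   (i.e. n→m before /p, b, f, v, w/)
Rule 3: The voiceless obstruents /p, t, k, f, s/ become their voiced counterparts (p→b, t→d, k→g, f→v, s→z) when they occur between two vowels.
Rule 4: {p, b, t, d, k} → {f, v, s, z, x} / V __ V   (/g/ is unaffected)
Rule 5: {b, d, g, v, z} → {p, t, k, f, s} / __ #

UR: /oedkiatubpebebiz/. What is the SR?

oezagiazuvavevevis

Rule 1 (stop-cluster a-epenthesis): /d/ and /k/ form a stop–stop cluster, so [a] is inserted between them. /b/ and /p/ form a stop–stop cluster, so [a] is inserted between them. /oedkiatubpebebiz/ → oedakiatubapebebiz.
Rule 2 (nasal place assimilation): no segment meets the environment; /oedakiatubapebebiz/ is unchanged.
Rule 3 (intervocalic voicing): /k/ is a voiceless obstruent between vowels /a/ and /i/, so it voices to [g]. /t/ is a voiceless obstruent between vowels /a/ and /u/, so it voices to [d]. /p/ is a voiceless obstruent between vowels /a/ and /e/, so it voices to [b]. /oedakiatubapebebiz/ → oedagiadubabebebiz.
Rule 4 (intervocalic spirantization): /d/ is a stop between vowels /e/ and /a/, so it spirantizes to the fricative [z]. /d/ is a stop between vowels /a/ and /u/, so it spirantizes to the fricative [z]. /b/ is a stop between vowels /u/ and /a/, so it spirantizes to the fricative [v]. /b/ is a stop between vowels /a/ and /e/, so it spirantizes to the fricative [v]. /b/ is a stop between vowels /e/ and /e/, so it spirantizes to the fricative [v]. /b/ is a stop between vowels /e/ and /i/, so it spirantizes to the fricative [v]. /oedagiadubabebebiz/ → oezagiazuvaveveviz.
Rule 5 (final devoicing): /z/ is a voiced obstruent in word-final position, so it devoices to [s]. /oezagiazuvaveveviz/ → oezagiazuvavevevis.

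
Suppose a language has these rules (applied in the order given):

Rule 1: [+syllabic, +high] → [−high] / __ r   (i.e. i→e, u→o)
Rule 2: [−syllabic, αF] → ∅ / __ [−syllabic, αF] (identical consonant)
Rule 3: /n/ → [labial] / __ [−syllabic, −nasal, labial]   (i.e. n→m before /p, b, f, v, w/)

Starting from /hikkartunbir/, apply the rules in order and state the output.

hikartumber

Rule 1 (pre-rhotic lowering): /i/ is a high vowel immediately before /r/, so it lowers to [e]. /hikkartunbir/ → hikkartunber.
Rule 2 (degemination): /kk/ is a geminate; the first /k/ deletes. /hikkartunber/ → hikartunber.
Rule 3 (nasal place assimilation): /n/ precedes the labial consonant /b/, so it assimilates in place to [m]. /hikartunber/ → hikartumber.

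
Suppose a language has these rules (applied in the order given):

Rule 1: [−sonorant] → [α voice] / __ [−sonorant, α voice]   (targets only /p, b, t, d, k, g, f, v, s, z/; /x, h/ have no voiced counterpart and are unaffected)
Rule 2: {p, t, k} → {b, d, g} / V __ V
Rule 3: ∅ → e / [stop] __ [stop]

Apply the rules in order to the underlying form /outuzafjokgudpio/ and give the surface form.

Rule 1 (regressive voicing assimilation): /k/ precedes the voiced obstruent /g/, so it voices to [g] by assimilation. /d/ precedes the voiceless obstruent /p/, so it devoices to [t] by assimilation. /outuzafjokgudpio/ → outuzafjoggutpio.
Rule 2 (intervocalic voicing): /t/ is a voiceless stop between vowels /u/ and /u/, so it voices to [d]. /outuzafjoggutpio/ → ouduzafjoggutpio.
Rule 3 (stop-cluster e-epenthesis): /g/ and /g/ form a stop–stop cluster, so [e] is inserted between them. /t/ and /p/ form a stop–stop cluster, so [e] is inserted between them. /ouduzafjoggutpio/ → ouduzafjogegutepio.

ouduzafjogegutepio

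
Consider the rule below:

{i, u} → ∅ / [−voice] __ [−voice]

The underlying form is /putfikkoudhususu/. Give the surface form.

/u/ is a high vowel flanked by voiceless consonants /p/ and /t/, so it deletes.
/i/ is a high vowel flanked by voiceless consonants /f/ and /k/, so it deletes.
/u/ is a high vowel flanked by voiceless consonants /h/ and /s/, so it deletes.
/u/ is a high vowel flanked by voiceless consonants /s/ and /s/, so it deletes.
The other instances of /u/ do not occur in the required environment and remain unchanged.
Surface form: [ptfkkoudhssu].

ptfkkoudhssu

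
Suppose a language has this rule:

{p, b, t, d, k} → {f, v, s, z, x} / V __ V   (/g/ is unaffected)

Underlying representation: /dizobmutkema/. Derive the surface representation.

No segment of /dizobmutkema/ meets the structural description of the rule, so the form surfaces unchanged.

dizobmutkema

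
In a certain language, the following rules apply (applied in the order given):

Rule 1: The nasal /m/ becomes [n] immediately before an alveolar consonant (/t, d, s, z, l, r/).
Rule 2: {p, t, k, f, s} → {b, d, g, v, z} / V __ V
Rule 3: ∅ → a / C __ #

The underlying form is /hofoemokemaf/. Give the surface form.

hovoemogemafa

Rule 1 (nasal place assimilation): no segment meets the environment; /hofoemokemaf/ is unchanged.
Rule 2 (intervocalic voicing): /f/ is a voiceless obstruent between vowels /o/ and /o/, so it voices to [v]. /k/ is a voiceless obstruent between vowels /o/ and /e/, so it voices to [g]. /hofoemokemaf/ → hovoemogemaf.
Rule 3 (final a-epenthesis): the form ends in the consonant /f/, so [a] is inserted word-finally. /hovoemogemaf/ → hovoemogemafa.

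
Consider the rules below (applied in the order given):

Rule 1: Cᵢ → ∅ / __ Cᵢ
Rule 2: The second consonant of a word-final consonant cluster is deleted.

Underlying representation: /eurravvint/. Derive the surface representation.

Rule 1 (degemination): /rr/ is a geminate; the first /r/ deletes. /vv/ is a geminate; the first /v/ deletes. /eurravvint/ → euravint.
Rule 2 (final cluster simplification): /t/ is the second consonant of a word-final cluster /nt/, so it deletes. /euravint/ → euravin.

euravin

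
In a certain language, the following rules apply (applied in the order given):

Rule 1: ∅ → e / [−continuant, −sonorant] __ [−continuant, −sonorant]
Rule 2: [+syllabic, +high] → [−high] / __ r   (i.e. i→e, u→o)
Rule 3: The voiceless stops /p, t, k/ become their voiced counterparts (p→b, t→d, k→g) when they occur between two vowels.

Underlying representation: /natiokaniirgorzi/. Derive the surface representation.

Rule 1 (stop-cluster e-epenthesis): no segment meets the environment; /natiokaniirgorzi/ is unchanged.
Rule 2 (pre-rhotic lowering): /i/ is a high vowel immediately before /r/, so it lowers to [e]. /natiokaniirgorzi/ → natiokaniergorzi.
Rule 3 (intervocalic voicing): /t/ is a voiceless stop between vowels /a/ and /i/, so it voices to [d]. /k/ is a voiceless stop between vowels /o/ and /a/, so it voices to [g]. /natiokaniergorzi/ → nadioganiergorzi.

nadioganiergorzi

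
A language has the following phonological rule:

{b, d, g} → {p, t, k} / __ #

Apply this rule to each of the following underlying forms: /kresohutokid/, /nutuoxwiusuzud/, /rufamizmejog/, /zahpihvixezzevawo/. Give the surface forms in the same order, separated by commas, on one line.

kresohutokit, nutuoxwiusuzut, rufamizmejok, zahpihvixezzevawo

/kresohutokid/: /d/ is a voiced stop in word-final position, so it devoices to [t]. → [kresohutokit].
/nutuoxwiusuzud/: /d/ is a voiced stop in word-final position, so it devoices to [t]. → [nutuoxwiusuzut].
/rufamizmejog/: /g/ is a voiced stop in word-final position, so it devoices to [k]. → [rufamizmejok].
/zahpihvixezzevawo/: the rule's environment is not met; surfaces unchanged as [zahpihvixezzevawo].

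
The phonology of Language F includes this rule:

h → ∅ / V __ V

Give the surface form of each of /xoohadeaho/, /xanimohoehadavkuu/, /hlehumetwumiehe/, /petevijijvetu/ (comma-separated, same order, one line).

xooadeao, xanimooeadavkuu, hleumetwumiee, petevijijvetu

/xoohadeaho/: /h/ occurs between vowels /o/ and /a/, so it deletes. /h/ occurs between vowels /a/ and /o/, so it deletes. → [xooadeao].
/xanimohoehadavkuu/: /h/ occurs between vowels /o/ and /o/, so it deletes. /h/ occurs between vowels /e/ and /a/, so it deletes. → [xanimooeadavkuu].
/hlehumetwumiehe/: /h/ occurs between vowels /e/ and /u/, so it deletes. /h/ occurs between vowels /e/ and /e/, so it deletes. → [hleumetwumiee].
/petevijijvetu/: the rule's environment is not met; surfaces unchanged as [petevijijvetu].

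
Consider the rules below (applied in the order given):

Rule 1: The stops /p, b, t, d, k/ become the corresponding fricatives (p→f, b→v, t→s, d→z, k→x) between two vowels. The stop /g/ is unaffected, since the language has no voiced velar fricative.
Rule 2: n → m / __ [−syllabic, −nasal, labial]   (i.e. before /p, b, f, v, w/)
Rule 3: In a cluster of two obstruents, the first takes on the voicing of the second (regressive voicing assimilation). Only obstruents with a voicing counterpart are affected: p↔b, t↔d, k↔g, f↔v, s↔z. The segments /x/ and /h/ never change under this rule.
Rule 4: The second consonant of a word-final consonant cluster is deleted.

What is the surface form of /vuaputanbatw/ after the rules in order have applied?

Rule 1 (intervocalic spirantization): /p/ is a stop between vowels /a/ and /u/, so it spirantizes to the fricative [f]. /t/ is a stop between vowels /u/ and /a/, so it spirantizes to the fricative [s]. /vuaputanbatw/ → vuafusanbatw.
Rule 2 (nasal place assimilation): /n/ precedes the labial consonant /b/, so it assimilates in place to [m]. /vuafusanbatw/ → vuafusambatw.
Rule 3 (regressive voicing assimilation): no segment meets the environment; /vuafusambatw/ is unchanged.
Rule 4 (final cluster simplification): /w/ is the second consonant of a word-final cluster /tw/, so it deletes. /vuafusambatw/ → vuafusambat.

vuafusambat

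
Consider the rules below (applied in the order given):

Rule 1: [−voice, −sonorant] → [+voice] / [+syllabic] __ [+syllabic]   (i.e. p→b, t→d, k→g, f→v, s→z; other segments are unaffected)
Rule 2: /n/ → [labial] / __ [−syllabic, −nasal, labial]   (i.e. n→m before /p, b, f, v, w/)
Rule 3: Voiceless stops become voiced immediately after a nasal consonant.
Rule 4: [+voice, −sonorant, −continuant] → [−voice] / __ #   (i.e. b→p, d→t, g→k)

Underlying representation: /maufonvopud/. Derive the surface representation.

mauvomvobut

Rule 1 (intervocalic voicing): /f/ is a voiceless obstruent between vowels /u/ and /o/, so it voices to [v]. /p/ is a voiceless obstruent between vowels /o/ and /u/, so it voices to [b]. /maufonvopud/ → mauvonvobud.
Rule 2 (nasal place assimilation): /n/ precedes the labial consonant /v/, so it assimilates in place to [m]. /mauvonvobud/ → mauvomvobud.
Rule 3 (post-nasal voicing): no segment meets the environment; /mauvomvobud/ is unchanged.
Rule 4 (final devoicing): /d/ is a voiced stop in word-final position, so it devoices to [t]. /mauvomvobud/ → mauvomvobut.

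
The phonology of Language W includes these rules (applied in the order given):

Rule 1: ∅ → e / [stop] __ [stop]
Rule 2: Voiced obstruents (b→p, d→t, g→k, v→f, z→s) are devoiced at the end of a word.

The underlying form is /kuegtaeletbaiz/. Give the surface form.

kuegetaeletebais

Rule 1 (stop-cluster e-epenthesis): /g/ and /t/ form a stop–stop cluster, so [e] is inserted between them. /t/ and /b/ form a stop–stop cluster, so [e] is inserted between them. /kuegtaeletbaiz/ → kuegetaeletebaiz.
Rule 2 (final devoicing): /z/ is a voiced obstruent in word-final position, so it devoices to [s]. /kuegetaeletebaiz/ → kuegetaeletebais.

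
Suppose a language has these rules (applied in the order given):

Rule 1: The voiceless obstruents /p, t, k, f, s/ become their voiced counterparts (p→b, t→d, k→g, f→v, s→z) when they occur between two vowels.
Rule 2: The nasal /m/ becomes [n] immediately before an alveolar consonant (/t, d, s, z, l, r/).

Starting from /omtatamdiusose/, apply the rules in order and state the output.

Rule 1 (intervocalic voicing): /t/ is a voiceless obstruent between vowels /a/ and /a/, so it voices to [d]. /s/ is a voiceless obstruent between vowels /u/ and /o/, so it voices to [z]. /s/ is a voiceless obstruent between vowels /o/ and /e/, so it voices to [z]. /omtatamdiusose/ → omtadamdiuzoze.
Rule 2 (nasal place assimilation): /m/ precedes the alveolar consonant /t/, so it assimilates in place to [n]. /m/ precedes the alveolar consonant /d/, so it assimilates in place to [n]. /omtadamdiuzoze/ → ontadandiuzoze.

ontadandiuzoze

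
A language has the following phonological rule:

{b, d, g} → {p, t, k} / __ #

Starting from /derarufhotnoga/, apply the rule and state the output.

derarufhotnoga

No segment of /derarufhotnoga/ meets the structural description of the rule, so the form surfaces unchanged.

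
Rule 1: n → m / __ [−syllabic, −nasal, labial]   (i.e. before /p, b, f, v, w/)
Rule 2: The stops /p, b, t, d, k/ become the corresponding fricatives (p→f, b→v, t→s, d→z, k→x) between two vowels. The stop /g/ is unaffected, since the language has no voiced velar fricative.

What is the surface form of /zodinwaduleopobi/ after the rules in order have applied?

zozimwazuleofovi

Rule 1 (nasal place assimilation): /n/ precedes the labial consonant /w/, so it assimilates in place to [m]. /zodinwaduleopobi/ → zodimwaduleopobi.
Rule 2 (intervocalic spirantization): /d/ is a stop between vowels /o/ and /i/, so it spirantizes to the fricative [z]. /d/ is a stop between vowels /a/ and /u/, so it spirantizes to the fricative [z]. /p/ is a stop between vowels /o/ and /o/, so it spirantizes to the fricative [f]. /b/ is a stop between vowels /o/ and /i/, so it spirantizes to the fricative [v]. /zodimwaduleopobi/ → zozimwazuleofovi.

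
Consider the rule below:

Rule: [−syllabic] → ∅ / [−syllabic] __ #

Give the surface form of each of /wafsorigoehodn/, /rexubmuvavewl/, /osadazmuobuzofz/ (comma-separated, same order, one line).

/wafsorigoehodn/: /n/ is the second consonant of a word-final cluster /dn/, so it deletes. → [wafsorigoehod].
/rexubmuvavewl/: /l/ is the second consonant of a word-final cluster /wl/, so it deletes. → [rexubmuvavew].
/osadazmuobuzofz/: /z/ is the second consonant of a word-final cluster /fz/, so it deletes. → [osadazmuobuzof].

wafsorigoehod, rexubmuvavew, osadazmuobuzof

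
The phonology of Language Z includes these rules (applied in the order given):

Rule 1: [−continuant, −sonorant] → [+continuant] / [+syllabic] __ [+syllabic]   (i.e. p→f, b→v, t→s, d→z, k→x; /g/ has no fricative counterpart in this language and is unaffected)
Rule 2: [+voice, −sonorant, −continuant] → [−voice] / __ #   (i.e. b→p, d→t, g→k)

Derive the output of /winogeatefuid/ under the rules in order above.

winogeasefuit

Rule 1 (intervocalic spirantization): /t/ is a stop between vowels /a/ and /e/, so it spirantizes to the fricative [s]. /winogeatefuid/ → winogeasefuid.
Rule 2 (final devoicing): /d/ is a voiced stop in word-final position, so it devoices to [t]. /winogeasefuid/ → winogeasefuit.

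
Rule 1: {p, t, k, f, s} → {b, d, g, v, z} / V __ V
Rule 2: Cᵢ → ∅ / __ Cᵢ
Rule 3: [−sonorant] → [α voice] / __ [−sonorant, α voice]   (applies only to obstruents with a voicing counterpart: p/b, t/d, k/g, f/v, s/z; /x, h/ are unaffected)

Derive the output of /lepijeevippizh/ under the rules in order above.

lebijeevipish

Rule 1 (intervocalic voicing): /p/ is a voiceless obstruent between vowels /e/ and /i/, so it voices to [b]. /lepijeevippizh/ → lebijeevippizh.
Rule 2 (degemination): /pp/ is a geminate; the first /p/ deletes. /lebijeevippizh/ → lebijeevipizh.
Rule 3 (regressive voicing assimilation): /z/ precedes the voiceless obstruent /h/, so it devoices to [s] by assimilation. /lebijeevipizh/ → lebijeevipish.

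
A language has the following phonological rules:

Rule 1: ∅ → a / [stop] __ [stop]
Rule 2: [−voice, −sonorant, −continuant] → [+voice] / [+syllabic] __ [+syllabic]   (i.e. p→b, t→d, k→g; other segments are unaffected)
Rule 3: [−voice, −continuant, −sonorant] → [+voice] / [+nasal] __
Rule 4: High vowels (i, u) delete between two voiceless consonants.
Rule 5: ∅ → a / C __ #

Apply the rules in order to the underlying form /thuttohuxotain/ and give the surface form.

Rule 1 (stop-cluster a-epenthesis): /t/ and /t/ form a stop–stop cluster, so [a] is inserted between them. /thuttohuxotain/ → thutatohuxotain.
Rule 2 (intervocalic voicing): /t/ is a voiceless stop between vowels /u/ and /a/, so it voices to [d]. /t/ is a voiceless stop between vowels /a/ and /o/, so it voices to [d]. /t/ is a voiceless stop between vowels /o/ and /a/, so it voices to [d]. /thutatohuxotain/ → thudadohuxodain.
Rule 3 (post-nasal voicing): no segment meets the environment; /thudadohuxodain/ is unchanged.
Rule 4 (high vowel syncope): /u/ is a high vowel flanked by voiceless consonants /h/ and /x/, so it deletes. /thudadohuxodain/ → thudadohxodain.
Rule 5 (final a-epenthesis): the form ends in the consonant /n/, so [a] is inserted word-finally. /thudadohxodain/ → thudadohxodaina.

thudadohxodaina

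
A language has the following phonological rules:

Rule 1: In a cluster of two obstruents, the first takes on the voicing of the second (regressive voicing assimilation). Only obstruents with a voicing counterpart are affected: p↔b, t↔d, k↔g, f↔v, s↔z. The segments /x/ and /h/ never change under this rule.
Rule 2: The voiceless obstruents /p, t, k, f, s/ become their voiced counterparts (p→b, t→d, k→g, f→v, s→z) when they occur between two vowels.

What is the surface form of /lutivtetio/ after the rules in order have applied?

ludiftedio

Rule 1 (regressive voicing assimilation): /v/ precedes the voiceless obstruent /t/, so it devoices to [f] by assimilation. /lutivtetio/ → lutiftetio.
Rule 2 (intervocalic voicing): /t/ is a voiceless obstruent between vowels /u/ and /i/, so it voices to [d]. /t/ is a voiceless obstruent between vowels /e/ and /i/, so it voices to [d]. /lutiftetio/ → ludiftedio.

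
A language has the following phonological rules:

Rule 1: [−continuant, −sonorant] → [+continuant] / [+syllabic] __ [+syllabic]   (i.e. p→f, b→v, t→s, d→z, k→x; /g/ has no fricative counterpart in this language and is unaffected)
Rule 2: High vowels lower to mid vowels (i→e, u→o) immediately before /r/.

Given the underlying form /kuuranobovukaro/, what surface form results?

kuoranovovuxaro

Rule 1 (intervocalic spirantization): /b/ is a stop between vowels /o/ and /o/, so it spirantizes to the fricative [v]. /k/ is a stop between vowels /u/ and /a/, so it spirantizes to the fricative [x]. /kuuranobovukaro/ → kuuranovovuxaro.
Rule 2 (pre-rhotic lowering): /u/ is a high vowel immediately before /r/, so it lowers to [o]. /kuuranovovuxaro/ → kuoranovovuxaro.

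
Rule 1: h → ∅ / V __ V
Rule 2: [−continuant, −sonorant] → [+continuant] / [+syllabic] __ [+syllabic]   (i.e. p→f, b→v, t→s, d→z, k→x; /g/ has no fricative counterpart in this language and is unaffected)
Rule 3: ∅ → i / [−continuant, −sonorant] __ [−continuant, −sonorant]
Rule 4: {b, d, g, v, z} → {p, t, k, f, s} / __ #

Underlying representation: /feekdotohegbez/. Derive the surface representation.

Rule 1 (intervocalic h-deletion): /h/ occurs between vowels /o/ and /e/, so it deletes. /feekdotohegbez/ → feekdotoegbez.
Rule 2 (intervocalic spirantization): /t/ is a stop between vowels /o/ and /o/, so it spirantizes to the fricative [s]. /feekdotoegbez/ → feekdosoegbez.
Rule 3 (stop-cluster i-epenthesis): /k/ and /d/ form a stop–stop cluster, so [i] is inserted between them. /g/ and /b/ form a stop–stop cluster, so [i] is inserted between them. /feekdosoegbez/ → feekidosoegibez.
Rule 4 (final devoicing): /z/ is a voiced obstruent in word-final position, so it devoices to [s]. /feekidosoegibez/ → feekidosoegibes.

feekidosoegibes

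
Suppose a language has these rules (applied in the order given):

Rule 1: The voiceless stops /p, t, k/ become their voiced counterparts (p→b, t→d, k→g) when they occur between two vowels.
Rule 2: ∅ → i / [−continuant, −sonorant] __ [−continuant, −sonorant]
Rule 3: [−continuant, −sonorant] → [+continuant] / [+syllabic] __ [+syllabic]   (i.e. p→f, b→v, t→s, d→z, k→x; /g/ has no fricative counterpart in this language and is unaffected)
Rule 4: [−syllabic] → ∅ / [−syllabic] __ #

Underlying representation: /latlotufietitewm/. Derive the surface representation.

latlozufiezizew

Rule 1 (intervocalic voicing): /t/ is a voiceless stop between vowels /o/ and /u/, so it voices to [d]. /t/ is a voiceless stop between vowels /e/ and /i/, so it voices to [d]. /t/ is a voiceless stop between vowels /i/ and /e/, so it voices to [d]. /latlotufietitewm/ → latlodufiedidewm.
Rule 2 (stop-cluster i-epenthesis): no segment meets the environment; /latlodufiedidewm/ is unchanged.
Rule 3 (intervocalic spirantization): /d/ is a stop between vowels /o/ and /u/, so it spirantizes to the fricative [z]. /d/ is a stop between vowels /e/ and /i/, so it spirantizes to the fricative [z]. /d/ is a stop between vowels /i/ and /e/, so it spirantizes to the fricative [z]. /latlodufiedidewm/ → latlozufiezizewm.
Rule 4 (final cluster simplification): /m/ is the second consonant of a word-final cluster /wm/, so it deletes. /latlozufiezizewm/ → latlozufiezizew.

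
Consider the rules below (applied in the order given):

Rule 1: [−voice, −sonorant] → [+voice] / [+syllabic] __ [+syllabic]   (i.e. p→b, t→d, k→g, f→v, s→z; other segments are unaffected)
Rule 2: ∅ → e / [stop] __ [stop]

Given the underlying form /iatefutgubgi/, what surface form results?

iadevutegubegi

Rule 1 (intervocalic voicing): /t/ is a voiceless obstruent between vowels /a/ and /e/, so it voices to [d]. /f/ is a voiceless obstruent between vowels /e/ and /u/, so it voices to [v]. /iatefutgubgi/ → iadevutgubgi.
Rule 2 (stop-cluster e-epenthesis): /t/ and /g/ form a stop–stop cluster, so [e] is inserted between them. /b/ and /g/ form a stop–stop cluster, so [e] is inserted between them. /iadevutgubgi/ → iadevutegubegi.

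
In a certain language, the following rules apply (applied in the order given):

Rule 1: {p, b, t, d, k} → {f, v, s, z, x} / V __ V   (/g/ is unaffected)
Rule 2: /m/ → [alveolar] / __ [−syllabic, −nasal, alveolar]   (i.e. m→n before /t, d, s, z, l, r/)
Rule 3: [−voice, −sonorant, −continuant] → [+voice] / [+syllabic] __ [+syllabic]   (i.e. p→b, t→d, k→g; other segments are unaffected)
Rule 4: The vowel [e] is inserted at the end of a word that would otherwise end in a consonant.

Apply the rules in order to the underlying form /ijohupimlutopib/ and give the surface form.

Rule 1 (intervocalic spirantization): /p/ is a stop between vowels /u/ and /i/, so it spirantizes to the fricative [f]. /t/ is a stop between vowels /u/ and /o/, so it spirantizes to the fricative [s]. /p/ is a stop between vowels /o/ and /i/, so it spirantizes to the fricative [f]. /ijohupimlutopib/ → ijohufimlusofib.
Rule 2 (nasal place assimilation): /m/ precedes the alveolar consonant /l/, so it assimilates in place to [n]. /ijohufimlusofib/ → ijohufinlusofib.
Rule 3 (intervocalic voicing): no segment meets the environment; /ijohufinlusofib/ is unchanged.
Rule 4 (final e-epenthesis): the form ends in the consonant /b/, so [e] is inserted word-finally. /ijohufinlusofib/ → ijohufinlusofibe.

ijohufinlusofibe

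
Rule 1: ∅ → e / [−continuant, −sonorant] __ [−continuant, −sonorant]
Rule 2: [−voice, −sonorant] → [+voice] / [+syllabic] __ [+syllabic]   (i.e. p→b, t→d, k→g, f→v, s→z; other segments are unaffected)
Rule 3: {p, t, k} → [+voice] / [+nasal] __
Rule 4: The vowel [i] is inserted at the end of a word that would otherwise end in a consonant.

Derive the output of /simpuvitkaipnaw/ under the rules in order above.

simbuvidegaipnawi

Rule 1 (stop-cluster e-epenthesis): /t/ and /k/ form a stop–stop cluster, so [e] is inserted between them. /simpuvitkaipnaw/ → simpuvitekaipnaw.
Rule 2 (intervocalic voicing): /t/ is a voiceless obstruent between vowels /i/ and /e/, so it voices to [d]. /k/ is a voiceless obstruent between vowels /e/ and /a/, so it voices to [g]. /simpuvitekaipnaw/ → simpuvidegaipnaw.
Rule 3 (post-nasal voicing): /p/ is a voiceless stop immediately after the nasal /m/, so it voices to [b]. /simpuvidegaipnaw/ → simbuvidegaipnaw.
Rule 4 (final i-epenthesis): the form ends in the consonant /w/, so [i] is inserted word-finally. /simbuvidegaipnaw/ → simbuvidegaipnawi.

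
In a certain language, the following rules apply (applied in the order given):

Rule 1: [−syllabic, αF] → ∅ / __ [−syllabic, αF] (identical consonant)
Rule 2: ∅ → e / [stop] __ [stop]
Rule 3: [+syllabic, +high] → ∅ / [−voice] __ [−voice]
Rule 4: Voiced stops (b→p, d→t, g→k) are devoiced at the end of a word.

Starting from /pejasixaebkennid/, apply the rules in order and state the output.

pejasxaebekenit

Rule 1 (degemination): /nn/ is a geminate; the first /n/ deletes. /pejasixaebkennid/ → pejasixaebkenid.
Rule 2 (stop-cluster e-epenthesis): /b/ and /k/ form a stop–stop cluster, so [e] is inserted between them. /pejasixaebkenid/ → pejasixaebekenid.
Rule 3 (high vowel syncope): /i/ is a high vowel flanked by voiceless consonants /s/ and /x/, so it deletes. /pejasixaebekenid/ → pejasxaebekenid.
Rule 4 (final devoicing): /d/ is a voiced stop in word-final position, so it devoices to [t]. /pejasxaebekenid/ → pejasxaebekenit.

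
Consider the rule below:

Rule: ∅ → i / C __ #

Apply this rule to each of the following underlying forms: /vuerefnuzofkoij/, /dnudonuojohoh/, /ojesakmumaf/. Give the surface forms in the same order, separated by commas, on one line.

/vuerefnuzofkoij/: the form ends in the consonant /j/, so [i] is inserted word-finally. → [vuerefnuzofkoiji].
/dnudonuojohoh/: the form ends in the consonant /h/, so [i] is inserted word-finally. → [dnudonuojohohi].
/ojesakmumaf/: the form ends in the consonant /f/, so [i] is inserted word-finally. → [ojesakmumafi].

vuerefnuzofkoiji, dnudonuojohohi, ojesakmumafi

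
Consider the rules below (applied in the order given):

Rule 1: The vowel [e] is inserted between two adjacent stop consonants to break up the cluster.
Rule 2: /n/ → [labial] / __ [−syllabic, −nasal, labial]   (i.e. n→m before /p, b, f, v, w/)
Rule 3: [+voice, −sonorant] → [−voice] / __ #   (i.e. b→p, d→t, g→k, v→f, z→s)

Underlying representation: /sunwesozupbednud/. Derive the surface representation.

Rule 1 (stop-cluster e-epenthesis): /p/ and /b/ form a stop–stop cluster, so [e] is inserted between them. /sunwesozupbednud/ → sunwesozupebednud.
Rule 2 (nasal place assimilation): /n/ precedes the labial consonant /w/, so it assimilates in place to [m]. /sunwesozupebednud/ → sumwesozupebednud.
Rule 3 (final devoicing): /d/ is a voiced obstruent in word-final position, so it devoices to [t]. /sumwesozupebednud/ → sumwesozupebednut.

sumwesozupebednut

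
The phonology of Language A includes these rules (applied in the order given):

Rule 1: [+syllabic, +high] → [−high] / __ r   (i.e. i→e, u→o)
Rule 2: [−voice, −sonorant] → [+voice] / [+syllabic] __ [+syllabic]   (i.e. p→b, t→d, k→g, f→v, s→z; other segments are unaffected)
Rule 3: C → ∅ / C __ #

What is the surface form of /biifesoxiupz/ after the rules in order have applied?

biivezoxiup

Rule 1 (pre-rhotic lowering): no segment meets the environment; /biifesoxiupz/ is unchanged.
Rule 2 (intervocalic voicing): /f/ is a voiceless obstruent between vowels /i/ and /e/, so it voices to [v]. /s/ is a voiceless obstruent between vowels /e/ and /o/, so it voices to [z]. /biifesoxiupz/ → biivezoxiupz.
Rule 3 (final cluster simplification): /z/ is the second consonant of a word-final cluster /pz/, so it deletes. /biivezoxiupz/ → biivezoxiup.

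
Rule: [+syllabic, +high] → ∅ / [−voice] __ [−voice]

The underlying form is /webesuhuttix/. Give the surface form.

/u/ is a high vowel flanked by voiceless consonants /s/ and /h/, so it deletes.
/u/ is a high vowel flanked by voiceless consonants /h/ and /t/, so it deletes.
/i/ is a high vowel flanked by voiceless consonants /t/ and /x/, so it deletes.
Surface form: [webeshttx].

webeshttx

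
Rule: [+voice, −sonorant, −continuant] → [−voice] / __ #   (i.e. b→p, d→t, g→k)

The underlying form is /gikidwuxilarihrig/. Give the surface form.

Scanning /gikidwuxilarihrig/: /g/ at position 1 is not in the conditioning environment; /d/ at position 5 is not in the conditioning environment; /g/ is a voiced stop in word-final position, so it devoices to [k].
Result: [gikidwuxilarihrik].

gikidwuxilarihrik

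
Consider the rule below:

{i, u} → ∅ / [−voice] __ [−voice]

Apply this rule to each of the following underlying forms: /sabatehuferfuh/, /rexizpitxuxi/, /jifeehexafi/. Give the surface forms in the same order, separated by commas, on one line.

/sabatehuferfuh/: /u/ is a high vowel flanked by voiceless consonants /h/ and /f/, so it deletes. /u/ is a high vowel flanked by voiceless consonants /f/ and /h/, so it deletes. → [sabatehferfh].
/rexizpitxuxi/: /i/ is a high vowel flanked by voiceless consonants /p/ and /t/, so it deletes. /u/ is a high vowel flanked by voiceless consonants /x/ and /x/, so it deletes. → [rexizptxxi].
/jifeehexafi/: the rule's environment is not met; surfaces unchanged as [jifeehexafi].

sabatehferfh, rexizptxxi, jifeehexafi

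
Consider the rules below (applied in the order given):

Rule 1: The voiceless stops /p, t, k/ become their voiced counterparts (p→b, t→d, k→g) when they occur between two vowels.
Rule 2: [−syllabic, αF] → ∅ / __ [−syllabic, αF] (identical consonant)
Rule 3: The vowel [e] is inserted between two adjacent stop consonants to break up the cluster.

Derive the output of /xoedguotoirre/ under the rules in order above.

Rule 1 (intervocalic voicing): /t/ is a voiceless stop between vowels /o/ and /o/, so it voices to [d]. /xoedguotoirre/ → xoedguodoirre.
Rule 2 (degemination): /rr/ is a geminate; the first /r/ deletes. /xoedguodoirre/ → xoedguodoire.
Rule 3 (stop-cluster e-epenthesis): /d/ and /g/ form a stop–stop cluster, so [e] is inserted between them. /xoedguodoire/ → xoedeguodoire.

xoedeguodoire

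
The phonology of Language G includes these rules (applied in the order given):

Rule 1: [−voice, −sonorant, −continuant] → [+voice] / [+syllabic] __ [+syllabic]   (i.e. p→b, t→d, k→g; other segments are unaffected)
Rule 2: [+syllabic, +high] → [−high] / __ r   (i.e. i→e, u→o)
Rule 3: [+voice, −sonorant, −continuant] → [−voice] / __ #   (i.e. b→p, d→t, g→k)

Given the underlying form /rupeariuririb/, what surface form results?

Rule 1 (intervocalic voicing): /p/ is a voiceless stop between vowels /u/ and /e/, so it voices to [b]. /rupeariuririb/ → rubeariuririb.
Rule 2 (pre-rhotic lowering): /u/ is a high vowel immediately before /r/, so it lowers to [o]. /i/ is a high vowel immediately before /r/, so it lowers to [e]. /rubeariuririb/ → rubeariorerib.
Rule 3 (final devoicing): /b/ is a voiced stop in word-final position, so it devoices to [p]. /rubeariorerib/ → rubeariorerip.

rubeariorerip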